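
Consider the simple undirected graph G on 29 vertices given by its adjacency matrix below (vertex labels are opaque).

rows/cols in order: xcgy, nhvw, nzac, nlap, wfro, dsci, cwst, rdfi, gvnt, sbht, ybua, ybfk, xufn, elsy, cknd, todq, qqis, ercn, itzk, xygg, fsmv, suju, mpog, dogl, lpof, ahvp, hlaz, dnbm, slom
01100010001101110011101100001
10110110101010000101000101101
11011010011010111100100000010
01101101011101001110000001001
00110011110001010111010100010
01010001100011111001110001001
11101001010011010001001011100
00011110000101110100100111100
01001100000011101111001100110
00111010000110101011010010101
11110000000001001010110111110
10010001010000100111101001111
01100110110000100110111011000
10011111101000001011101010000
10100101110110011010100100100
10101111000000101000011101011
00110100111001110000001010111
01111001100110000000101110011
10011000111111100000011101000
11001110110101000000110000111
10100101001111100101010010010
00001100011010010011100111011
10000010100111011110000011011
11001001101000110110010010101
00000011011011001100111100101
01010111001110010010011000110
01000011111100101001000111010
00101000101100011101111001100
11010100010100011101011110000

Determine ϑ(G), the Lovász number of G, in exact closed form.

deg(ercn) = 14; N(ercn) = {nhvw, nzac, nlap, wfro, rdfi, gvnt, ybfk, xufn, fsmv, mpog, dogl, lpof, dnbm, slom}.
Vertex elsy has 14 neighbors: xcgy, nlap, wfro, dsci, cwst, rdfi, gvnt, ybua, qqis, itzk, xygg, fsmv, mpog, lpof.
N(suju) = {wfro, dsci, sbht, ybua, xufn, todq, itzk, xygg, fsmv, dogl, lpof, ahvp, dnbm, slom}, |N(suju)| = 14.
N(nhvw) = {xcgy, nzac, nlap, dsci, cwst, gvnt, ybua, xufn, ercn, xygg, dogl, ahvp, hlaz, slom}, |N(nhvw)| = 14.
Every vertex has degree 14 (N=29); Paley(29): SR with (k,λ,μ)=(14,6,7).
A has 3 distinct eigenvalues ≈ [14.0, 2.19258, -3.19258].
λ_max=14, λ_min=-sqrt(29)/2 - 1/2; ϑ = −29·λ_min/(λ_max−λ_min) = sqrt(29).
≈ 5.3851648 (to 7 d.p.).

sqrt(29)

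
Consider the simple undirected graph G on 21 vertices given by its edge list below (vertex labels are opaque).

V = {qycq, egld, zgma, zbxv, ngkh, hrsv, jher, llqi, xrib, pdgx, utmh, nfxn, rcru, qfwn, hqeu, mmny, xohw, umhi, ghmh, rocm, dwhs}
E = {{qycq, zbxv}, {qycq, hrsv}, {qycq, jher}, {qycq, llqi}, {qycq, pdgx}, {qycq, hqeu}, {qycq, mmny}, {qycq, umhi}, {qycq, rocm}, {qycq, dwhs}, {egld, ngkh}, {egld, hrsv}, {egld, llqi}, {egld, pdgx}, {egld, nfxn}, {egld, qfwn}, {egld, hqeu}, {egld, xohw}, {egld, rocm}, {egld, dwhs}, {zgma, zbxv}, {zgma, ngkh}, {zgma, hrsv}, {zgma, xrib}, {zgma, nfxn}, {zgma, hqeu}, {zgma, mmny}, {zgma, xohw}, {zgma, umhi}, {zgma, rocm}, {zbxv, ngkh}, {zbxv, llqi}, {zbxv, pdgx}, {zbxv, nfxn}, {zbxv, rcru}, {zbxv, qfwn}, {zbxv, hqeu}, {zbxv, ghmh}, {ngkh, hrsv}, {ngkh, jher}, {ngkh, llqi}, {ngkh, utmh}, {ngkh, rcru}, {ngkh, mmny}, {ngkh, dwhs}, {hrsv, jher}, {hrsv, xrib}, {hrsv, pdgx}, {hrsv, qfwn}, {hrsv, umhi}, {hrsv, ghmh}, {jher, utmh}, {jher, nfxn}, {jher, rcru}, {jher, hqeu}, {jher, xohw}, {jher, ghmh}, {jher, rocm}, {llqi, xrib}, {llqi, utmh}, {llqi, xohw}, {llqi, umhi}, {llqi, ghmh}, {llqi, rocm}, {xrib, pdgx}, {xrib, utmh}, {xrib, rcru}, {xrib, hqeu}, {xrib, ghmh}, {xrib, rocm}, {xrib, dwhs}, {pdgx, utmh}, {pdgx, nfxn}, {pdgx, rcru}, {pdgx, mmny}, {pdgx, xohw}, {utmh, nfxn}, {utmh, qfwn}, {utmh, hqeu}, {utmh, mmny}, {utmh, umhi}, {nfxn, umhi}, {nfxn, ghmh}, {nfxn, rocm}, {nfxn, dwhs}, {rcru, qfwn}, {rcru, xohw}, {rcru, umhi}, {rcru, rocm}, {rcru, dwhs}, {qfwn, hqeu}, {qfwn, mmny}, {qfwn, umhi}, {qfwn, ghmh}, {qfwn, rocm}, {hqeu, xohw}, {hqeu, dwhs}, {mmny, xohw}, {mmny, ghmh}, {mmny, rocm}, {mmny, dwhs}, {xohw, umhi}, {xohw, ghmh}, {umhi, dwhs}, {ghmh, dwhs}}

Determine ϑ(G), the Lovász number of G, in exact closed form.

6

Vertex xrib has 10 neighbors: zgma, hrsv, llqi, pdgx, utmh, rcru, hqeu, ghmh, rocm, dwhs.
deg(qycq) = 10; N(qycq) = {zbxv, hrsv, jher, llqi, pdgx, hqeu, mmny, umhi, rocm, dwhs}.
N(jher) = {qycq, ngkh, hrsv, utmh, nfxn, rcru, hqeu, xohw, ghmh, rocm}, |N(jher)| = 10.
Vertex egld has 10 neighbors: ngkh, hrsv, llqi, pdgx, nfxn, qfwn, hqeu, xohw, rocm, dwhs.
deg(v) = 10 for all v (|V|=21); Kneser K(7,2) on C(7,2)=21 vertices.
A has 3 distinct eigenvalues ≈ [10.0, 1.0, -4.0].
λ_max=10, λ_min=-4; ϑ = −21·λ_min/(λ_max−λ_min) = 6.
Numerically 6.00000000.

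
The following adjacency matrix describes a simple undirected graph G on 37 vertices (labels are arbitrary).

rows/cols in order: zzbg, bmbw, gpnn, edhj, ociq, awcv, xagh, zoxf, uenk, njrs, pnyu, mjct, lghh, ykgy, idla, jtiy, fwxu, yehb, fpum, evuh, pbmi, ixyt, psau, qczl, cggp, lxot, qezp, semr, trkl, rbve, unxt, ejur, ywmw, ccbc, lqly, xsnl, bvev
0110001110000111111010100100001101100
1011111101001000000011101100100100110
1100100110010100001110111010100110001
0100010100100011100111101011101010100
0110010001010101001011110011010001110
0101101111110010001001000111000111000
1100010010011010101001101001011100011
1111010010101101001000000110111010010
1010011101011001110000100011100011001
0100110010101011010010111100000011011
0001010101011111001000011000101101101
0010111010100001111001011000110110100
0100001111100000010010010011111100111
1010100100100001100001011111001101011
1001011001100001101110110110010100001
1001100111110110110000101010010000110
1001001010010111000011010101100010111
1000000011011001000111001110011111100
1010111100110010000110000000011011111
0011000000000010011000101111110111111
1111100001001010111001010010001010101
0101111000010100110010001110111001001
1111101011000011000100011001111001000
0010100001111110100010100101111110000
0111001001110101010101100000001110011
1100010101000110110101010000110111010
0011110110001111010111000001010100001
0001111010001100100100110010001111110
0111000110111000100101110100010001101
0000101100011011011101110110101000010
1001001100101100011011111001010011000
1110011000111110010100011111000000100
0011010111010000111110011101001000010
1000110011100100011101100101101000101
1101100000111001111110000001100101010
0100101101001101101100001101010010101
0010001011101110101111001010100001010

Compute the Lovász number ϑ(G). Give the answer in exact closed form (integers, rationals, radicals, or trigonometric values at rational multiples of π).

sqrt(37)

Vertex idla has 18 neighbors: zzbg, edhj, awcv, xagh, njrs, pnyu, jtiy, fwxu, fpum, evuh, pbmi, psau, qczl, lxot, qezp, rbve, ejur, bvev.
N(lxot) = {zzbg, bmbw, awcv, zoxf, njrs, ykgy, idla, fwxu, yehb, evuh, ixyt, qczl, trkl, rbve, ejur, ywmw, ccbc, xsnl}, |N(lxot)| = 18.
Vertex psau has 18 neighbors: zzbg, bmbw, gpnn, edhj, ociq, xagh, uenk, njrs, idla, jtiy, evuh, qczl, cggp, semr, trkl, rbve, unxt, ccbc.
deg(mjct) = 18; N(mjct) = {gpnn, ociq, awcv, xagh, uenk, pnyu, jtiy, fwxu, yehb, fpum, ixyt, qczl, cggp, trkl, rbve, ejur, ywmw, lqly}.
Regular of degree 18 on 37 vertices: strongly regular (37,18,8,9).
The 3 distinct eigenvalues: [18.0, 2.5414, -3.5414].
Lovász (edge-transitive): ϑ = −37·(-sqrt(37)/2 - 1/2)/((18)−(-sqrt(37)/2 - 1/2)) = sqrt(37).
ϑ(G) ≈ 6.0827625.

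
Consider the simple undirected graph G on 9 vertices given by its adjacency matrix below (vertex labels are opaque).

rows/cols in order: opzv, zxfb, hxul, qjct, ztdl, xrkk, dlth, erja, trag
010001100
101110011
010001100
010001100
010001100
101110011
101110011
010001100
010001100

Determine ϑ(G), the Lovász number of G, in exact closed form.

6

Vertex zxfb has 6 neighbors: opzv, hxul, qjct, ztdl, erja, trag.
N(ztdl) = {zxfb, xrkk, dlth}, |N(ztdl)| = 3.
Vertex dlth has 6 neighbors: opzv, hxul, qjct, ztdl, erja, trag.
deg(hxul) = 3; N(hxul) = {zxfb, xrkk, dlth}.
G = K_{6,3}: α = 6 = χ(Ḡ), so ϑ = 6.
= 6.00000000… (decimal).
Check 6 ≤ 6 ≤ 6: collapsed.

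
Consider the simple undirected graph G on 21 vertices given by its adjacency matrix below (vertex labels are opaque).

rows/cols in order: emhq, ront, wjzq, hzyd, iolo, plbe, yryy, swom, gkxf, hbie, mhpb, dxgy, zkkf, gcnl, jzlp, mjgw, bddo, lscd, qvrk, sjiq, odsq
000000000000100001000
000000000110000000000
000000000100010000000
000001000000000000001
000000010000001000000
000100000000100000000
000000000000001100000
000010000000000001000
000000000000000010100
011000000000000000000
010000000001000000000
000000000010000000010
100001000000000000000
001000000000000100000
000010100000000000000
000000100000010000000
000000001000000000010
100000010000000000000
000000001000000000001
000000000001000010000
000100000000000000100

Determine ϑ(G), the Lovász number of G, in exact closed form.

N(hbie) = {ront, wjzq}, |N(hbie)| = 2.
N(emhq) = {zkkf, lscd}, |N(emhq)| = 2.
N(ront) = {hbie, mhpb}, |N(ront)| = 2.
N(hzyd) = {plbe, odsq}, |N(hzyd)| = 2.
G on 21 vertices is 2-regular; a single 21-cycle (edge-transitive).
A has 11 distinct eigenvalues ≈ [2.0, 1.911, 1.652, 1.247, 0.731, 0.149, -0.445, -1.0, -1.466, -1.802, -1.978].
Lovász (edge-transitive): ϑ = −21·(-2*cos(pi/21))/((2)−(-2*cos(pi/21))) = 21*cos(pi/21)/(cos(pi/21) + 1).
ϑ(G) ≈ 10.44103253.
Lovász sandwich 10 ≤ 21*cos(pi/21)/(cos(pi/21) + 1) ≤ 11: both strict.

21*cos(pi/21)/(cos(pi/21) + 1)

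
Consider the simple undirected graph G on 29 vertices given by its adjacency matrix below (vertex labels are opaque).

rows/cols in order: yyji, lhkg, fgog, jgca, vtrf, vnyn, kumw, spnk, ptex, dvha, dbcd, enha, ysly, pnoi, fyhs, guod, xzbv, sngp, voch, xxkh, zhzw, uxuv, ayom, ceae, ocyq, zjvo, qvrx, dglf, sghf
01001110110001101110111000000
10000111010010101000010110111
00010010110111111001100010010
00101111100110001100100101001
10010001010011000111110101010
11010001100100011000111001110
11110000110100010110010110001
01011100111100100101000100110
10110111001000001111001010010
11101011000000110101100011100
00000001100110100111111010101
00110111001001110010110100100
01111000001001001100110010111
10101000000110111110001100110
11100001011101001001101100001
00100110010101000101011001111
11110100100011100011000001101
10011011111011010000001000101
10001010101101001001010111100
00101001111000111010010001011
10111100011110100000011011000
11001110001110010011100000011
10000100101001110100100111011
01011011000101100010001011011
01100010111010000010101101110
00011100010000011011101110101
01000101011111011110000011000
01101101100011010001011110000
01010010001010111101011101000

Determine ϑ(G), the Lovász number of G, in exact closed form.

deg(fyhs) = 14; N(fyhs) = {yyji, lhkg, fgog, spnk, dvha, dbcd, enha, pnoi, xzbv, xxkh, zhzw, ayom, ceae, sghf}.
N(dglf) = {lhkg, fgog, vtrf, vnyn, spnk, ptex, ysly, pnoi, guod, xxkh, uxuv, ayom, ceae, ocyq}, |N(dglf)| = 14.
deg(pnoi) = 14; N(pnoi) = {yyji, fgog, vtrf, enha, ysly, fyhs, guod, xzbv, sngp, voch, ayom, ceae, qvrx, dglf}.
N(lhkg) = {yyji, vnyn, kumw, spnk, dvha, ysly, fyhs, xzbv, uxuv, ceae, ocyq, qvrx, dglf, sghf}, |N(lhkg)| = 14.
Every vertex has degree 14 (N=29); SR(29,14,6,7) — a Paley graph.
The 3 distinct eigenvalues: [14.0, 2.193, -3.193].
Lovász (edge-transitive): ϑ = −29·(-sqrt(29)/2 - 1/2)/((14)−(-sqrt(29)/2 - 1/2)) = sqrt(29).
Numerically 5.385165.

sqrt(29)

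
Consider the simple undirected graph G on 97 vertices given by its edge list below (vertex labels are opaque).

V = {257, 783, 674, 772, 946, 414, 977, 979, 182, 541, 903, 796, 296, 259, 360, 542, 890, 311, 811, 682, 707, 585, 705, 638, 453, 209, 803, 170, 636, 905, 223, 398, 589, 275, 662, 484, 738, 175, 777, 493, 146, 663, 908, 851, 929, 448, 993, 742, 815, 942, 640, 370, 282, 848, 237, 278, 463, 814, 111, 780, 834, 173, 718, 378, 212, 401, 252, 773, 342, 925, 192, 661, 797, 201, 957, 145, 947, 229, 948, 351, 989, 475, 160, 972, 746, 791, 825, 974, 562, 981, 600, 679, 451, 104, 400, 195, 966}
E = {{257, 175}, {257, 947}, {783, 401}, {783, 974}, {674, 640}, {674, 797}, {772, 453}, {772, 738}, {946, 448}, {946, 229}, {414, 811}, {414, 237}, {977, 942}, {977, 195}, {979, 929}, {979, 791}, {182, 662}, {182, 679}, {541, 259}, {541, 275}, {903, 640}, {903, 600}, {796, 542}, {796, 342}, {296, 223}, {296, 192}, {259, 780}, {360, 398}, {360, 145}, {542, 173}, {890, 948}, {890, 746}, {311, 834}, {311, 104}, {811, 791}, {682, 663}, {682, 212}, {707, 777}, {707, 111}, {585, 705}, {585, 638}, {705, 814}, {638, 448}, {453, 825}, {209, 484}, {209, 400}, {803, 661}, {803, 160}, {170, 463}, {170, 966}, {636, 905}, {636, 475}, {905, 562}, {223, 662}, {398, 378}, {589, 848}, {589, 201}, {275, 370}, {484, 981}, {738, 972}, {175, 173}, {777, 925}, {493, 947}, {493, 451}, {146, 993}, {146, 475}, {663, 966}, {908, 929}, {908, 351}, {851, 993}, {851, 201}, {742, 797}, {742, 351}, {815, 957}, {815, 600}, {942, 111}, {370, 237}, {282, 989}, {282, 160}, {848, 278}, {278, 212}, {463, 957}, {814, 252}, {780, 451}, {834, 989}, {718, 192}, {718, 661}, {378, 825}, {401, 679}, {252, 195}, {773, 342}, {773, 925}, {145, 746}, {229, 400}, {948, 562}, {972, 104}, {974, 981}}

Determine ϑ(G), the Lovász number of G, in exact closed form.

97*cos(pi/97)/(cos(pi/97) + 1)

N(905) = {636, 562}, |N(905)| = 2.
Vertex 966 has 2 neighbors: 170, 663.
deg(848) = 2; N(848) = {589, 278}.
N(947) = {257, 493}, |N(947)| = 2.
97-vertex 2-regular graph: the odd cycle C_{97}.
The 49 distinct eigenvalues: [2.0, 1.9958, 1.9832, 1.9624, 1.9332, 1.896, 1.8508, 1.7979, 1.7374, 1.6697, 1.5949, 1.5134, 1.4256, 1.3318, 1.2325, 1.1279, 1.0186, 0.9051, 0.7878, 0.6671, 0.5437, 0.4179, 0.2905, 0.1618, 0.0324, -0.0971, -0.2262, -0.3544, -0.481, -0.6057, -0.7278, -0.8469, -0.9624, -1.0738, -1.1808, -1.2828, -1.3794, -1.4703, -1.555, -1.6331, -1.7044, -1.7686, -1.8253, -1.8744, -1.9156, -1.9488, -1.9738, -1.9906, -1.999].
Lovász: ϑ = −97(-2*cos(pi/97))/(2+-(-1)*2*cos(pi/97)) = 97*cos(pi/97)/(cos(pi/97) + 1).
ϑ(G) ≈ 48.4873.
48 ≤ 97*cos(pi/97)/(cos(pi/97) + 1) ≤ 49: both strict.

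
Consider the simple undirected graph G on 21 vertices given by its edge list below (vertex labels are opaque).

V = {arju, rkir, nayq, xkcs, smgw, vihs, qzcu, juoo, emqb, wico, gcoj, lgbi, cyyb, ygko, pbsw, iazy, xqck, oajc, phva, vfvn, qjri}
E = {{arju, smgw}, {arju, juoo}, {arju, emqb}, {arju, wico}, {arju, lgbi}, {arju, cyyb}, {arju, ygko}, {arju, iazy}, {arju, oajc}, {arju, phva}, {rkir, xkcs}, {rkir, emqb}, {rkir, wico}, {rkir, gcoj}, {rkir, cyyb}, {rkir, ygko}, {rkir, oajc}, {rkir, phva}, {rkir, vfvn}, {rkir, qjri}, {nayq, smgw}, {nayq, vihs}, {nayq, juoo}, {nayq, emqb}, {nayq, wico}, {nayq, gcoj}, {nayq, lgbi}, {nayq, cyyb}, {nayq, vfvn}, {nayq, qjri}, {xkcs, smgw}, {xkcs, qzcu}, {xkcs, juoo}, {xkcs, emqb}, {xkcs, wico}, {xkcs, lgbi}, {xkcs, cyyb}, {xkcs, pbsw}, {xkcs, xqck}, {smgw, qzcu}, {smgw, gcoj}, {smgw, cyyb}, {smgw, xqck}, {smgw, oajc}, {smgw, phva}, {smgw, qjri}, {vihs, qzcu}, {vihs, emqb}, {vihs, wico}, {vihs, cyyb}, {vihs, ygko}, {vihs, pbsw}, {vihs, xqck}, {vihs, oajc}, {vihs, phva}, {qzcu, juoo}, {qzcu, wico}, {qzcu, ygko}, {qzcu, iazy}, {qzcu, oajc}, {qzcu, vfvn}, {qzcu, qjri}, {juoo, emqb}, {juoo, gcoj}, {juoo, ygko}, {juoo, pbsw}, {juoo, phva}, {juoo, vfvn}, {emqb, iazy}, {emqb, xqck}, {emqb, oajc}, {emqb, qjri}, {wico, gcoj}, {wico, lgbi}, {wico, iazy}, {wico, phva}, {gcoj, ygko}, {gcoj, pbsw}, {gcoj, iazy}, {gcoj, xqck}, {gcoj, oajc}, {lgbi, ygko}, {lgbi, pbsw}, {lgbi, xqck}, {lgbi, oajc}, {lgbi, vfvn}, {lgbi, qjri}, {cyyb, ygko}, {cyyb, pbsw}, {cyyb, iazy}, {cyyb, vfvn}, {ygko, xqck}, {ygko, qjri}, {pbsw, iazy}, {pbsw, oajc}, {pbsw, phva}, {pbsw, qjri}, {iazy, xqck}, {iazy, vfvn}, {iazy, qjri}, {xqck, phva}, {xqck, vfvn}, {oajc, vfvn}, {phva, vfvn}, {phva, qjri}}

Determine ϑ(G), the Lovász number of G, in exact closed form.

6

deg(oajc) = 10; N(oajc) = {arju, rkir, smgw, vihs, qzcu, emqb, gcoj, lgbi, pbsw, vfvn}.
Vertex qjri has 10 neighbors: rkir, nayq, smgw, qzcu, emqb, lgbi, ygko, pbsw, iazy, phva.
N(emqb) = {arju, rkir, nayq, xkcs, vihs, juoo, iazy, xqck, oajc, qjri}, |N(emqb)| = 10.
deg(phva) = 10; N(phva) = {arju, rkir, smgw, vihs, juoo, wico, pbsw, xqck, vfvn, qjri}.
21-vertex 10-regular graph: this is K(7,2), the Kneser graph.
spec(A) ≈ [10.0, 1.0, -4.0] (distinct, 3 d.p.).
With N=21: ϑ(G) = 21·(-1*(-4))/(10−(-4)) = 6.
Numerically 6.0000000.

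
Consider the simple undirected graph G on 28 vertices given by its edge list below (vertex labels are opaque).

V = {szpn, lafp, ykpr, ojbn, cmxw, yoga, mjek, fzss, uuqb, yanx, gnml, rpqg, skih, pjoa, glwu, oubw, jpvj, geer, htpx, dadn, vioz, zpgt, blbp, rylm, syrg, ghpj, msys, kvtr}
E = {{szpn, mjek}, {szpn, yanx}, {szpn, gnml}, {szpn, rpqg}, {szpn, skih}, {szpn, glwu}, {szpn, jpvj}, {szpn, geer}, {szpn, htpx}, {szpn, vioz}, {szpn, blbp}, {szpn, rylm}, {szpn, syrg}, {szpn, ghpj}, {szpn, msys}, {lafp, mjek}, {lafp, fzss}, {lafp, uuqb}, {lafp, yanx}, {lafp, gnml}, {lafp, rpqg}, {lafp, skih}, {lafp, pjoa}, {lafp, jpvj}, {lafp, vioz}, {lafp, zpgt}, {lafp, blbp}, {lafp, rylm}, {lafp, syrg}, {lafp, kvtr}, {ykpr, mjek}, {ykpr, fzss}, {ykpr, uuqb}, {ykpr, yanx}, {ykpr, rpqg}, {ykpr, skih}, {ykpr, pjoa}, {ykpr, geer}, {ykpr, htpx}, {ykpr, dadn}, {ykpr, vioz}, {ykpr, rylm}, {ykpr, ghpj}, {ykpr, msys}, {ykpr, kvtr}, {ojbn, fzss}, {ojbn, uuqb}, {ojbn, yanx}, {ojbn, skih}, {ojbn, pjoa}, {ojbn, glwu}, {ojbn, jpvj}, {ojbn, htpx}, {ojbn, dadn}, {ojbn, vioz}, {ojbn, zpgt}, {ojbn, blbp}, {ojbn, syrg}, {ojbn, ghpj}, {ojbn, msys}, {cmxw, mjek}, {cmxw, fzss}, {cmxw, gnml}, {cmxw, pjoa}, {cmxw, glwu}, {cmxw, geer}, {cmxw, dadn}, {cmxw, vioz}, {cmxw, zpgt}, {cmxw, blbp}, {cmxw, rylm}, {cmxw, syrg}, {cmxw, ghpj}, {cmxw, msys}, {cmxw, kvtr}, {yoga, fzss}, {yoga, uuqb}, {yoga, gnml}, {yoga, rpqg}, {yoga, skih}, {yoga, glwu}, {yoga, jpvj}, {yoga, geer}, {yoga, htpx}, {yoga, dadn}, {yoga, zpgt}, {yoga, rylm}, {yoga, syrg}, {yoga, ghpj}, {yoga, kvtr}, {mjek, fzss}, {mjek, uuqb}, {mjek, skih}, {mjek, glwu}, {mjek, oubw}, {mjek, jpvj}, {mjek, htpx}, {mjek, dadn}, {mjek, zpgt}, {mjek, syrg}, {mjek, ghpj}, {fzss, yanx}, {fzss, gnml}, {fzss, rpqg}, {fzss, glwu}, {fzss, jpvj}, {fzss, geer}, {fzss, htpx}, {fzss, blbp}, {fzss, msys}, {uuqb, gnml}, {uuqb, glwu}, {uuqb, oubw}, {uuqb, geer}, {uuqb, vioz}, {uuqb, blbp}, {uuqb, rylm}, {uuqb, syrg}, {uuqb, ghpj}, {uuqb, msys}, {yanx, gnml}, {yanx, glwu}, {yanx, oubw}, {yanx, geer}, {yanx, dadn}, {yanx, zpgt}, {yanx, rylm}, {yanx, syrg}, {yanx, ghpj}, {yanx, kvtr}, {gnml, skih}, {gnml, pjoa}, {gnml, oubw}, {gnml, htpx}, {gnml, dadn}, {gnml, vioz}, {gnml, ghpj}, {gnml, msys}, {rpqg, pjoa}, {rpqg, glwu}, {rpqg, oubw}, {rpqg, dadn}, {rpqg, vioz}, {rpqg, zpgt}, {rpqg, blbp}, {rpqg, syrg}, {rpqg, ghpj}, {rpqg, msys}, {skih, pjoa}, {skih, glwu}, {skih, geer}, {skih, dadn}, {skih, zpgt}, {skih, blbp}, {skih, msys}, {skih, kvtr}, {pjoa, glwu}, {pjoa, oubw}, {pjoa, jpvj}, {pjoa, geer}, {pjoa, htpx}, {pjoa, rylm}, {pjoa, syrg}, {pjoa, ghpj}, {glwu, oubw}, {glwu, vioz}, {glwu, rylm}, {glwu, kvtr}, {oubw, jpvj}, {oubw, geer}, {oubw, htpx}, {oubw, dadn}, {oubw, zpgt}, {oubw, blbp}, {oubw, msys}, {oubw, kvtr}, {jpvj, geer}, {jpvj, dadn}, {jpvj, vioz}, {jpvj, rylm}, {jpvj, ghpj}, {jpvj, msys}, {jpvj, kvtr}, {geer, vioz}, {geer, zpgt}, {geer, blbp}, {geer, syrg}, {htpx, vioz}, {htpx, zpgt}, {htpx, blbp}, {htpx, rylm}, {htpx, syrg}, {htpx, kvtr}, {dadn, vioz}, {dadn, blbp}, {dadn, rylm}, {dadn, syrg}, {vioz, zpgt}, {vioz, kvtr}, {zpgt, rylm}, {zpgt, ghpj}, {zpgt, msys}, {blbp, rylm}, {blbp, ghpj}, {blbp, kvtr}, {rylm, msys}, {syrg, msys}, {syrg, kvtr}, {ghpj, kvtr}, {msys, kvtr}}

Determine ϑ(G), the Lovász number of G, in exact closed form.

7

N(yanx) = {szpn, lafp, ykpr, ojbn, fzss, gnml, glwu, oubw, geer, dadn, zpgt, rylm, syrg, ghpj, kvtr}, |N(yanx)| = 15.
N(kvtr) = {lafp, ykpr, cmxw, yoga, yanx, skih, glwu, oubw, jpvj, htpx, vioz, blbp, syrg, ghpj, msys}, |N(kvtr)| = 15.
N(pjoa) = {lafp, ykpr, ojbn, cmxw, gnml, rpqg, skih, glwu, oubw, jpvj, geer, htpx, rylm, syrg, ghpj}, |N(pjoa)| = 15.
deg(geer) = 15; N(geer) = {szpn, ykpr, cmxw, yoga, fzss, uuqb, yanx, skih, pjoa, oubw, jpvj, vioz, zpgt, blbp, syrg}.
15-regular, N=28; this is K(8,2), the Kneser graph.
spec(A) ≈ [15.0, 1.0, -5.0] (distinct, 3 d.p.).
Lovász: ϑ = −28(-5)/(15+-1*(-5)) = 7.
Numerically 7.00000.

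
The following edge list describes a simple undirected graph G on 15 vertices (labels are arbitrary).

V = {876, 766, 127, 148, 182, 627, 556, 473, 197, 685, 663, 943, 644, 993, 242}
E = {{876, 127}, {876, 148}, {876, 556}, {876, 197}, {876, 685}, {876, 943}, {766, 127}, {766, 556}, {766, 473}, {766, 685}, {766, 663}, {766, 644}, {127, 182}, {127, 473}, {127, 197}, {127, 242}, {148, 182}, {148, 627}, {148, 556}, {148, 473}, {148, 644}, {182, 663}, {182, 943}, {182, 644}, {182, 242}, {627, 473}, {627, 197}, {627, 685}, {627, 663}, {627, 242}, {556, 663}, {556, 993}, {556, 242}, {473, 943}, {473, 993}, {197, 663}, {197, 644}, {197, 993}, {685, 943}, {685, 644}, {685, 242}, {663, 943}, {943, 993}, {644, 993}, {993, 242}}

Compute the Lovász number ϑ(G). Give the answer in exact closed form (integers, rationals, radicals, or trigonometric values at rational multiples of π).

5

N(663) = {766, 182, 627, 556, 197, 943}, |N(663)| = 6.
N(242) = {127, 182, 627, 556, 685, 993}, |N(242)| = 6.
N(473) = {766, 127, 148, 627, 943, 993}, |N(473)| = 6.
deg(644) = 6; N(644) = {766, 148, 182, 197, 685, 993}.
deg(v) = 6 for all v (|V|=15); Kneser K(6,2) on C(6,2)=15 vertices.
The 3 distinct eigenvalues: [6.0, 1.0, -3.0].
−15·(-3) / ((6)−(-3)) = 5 = ϑ(G).
ϑ(G) ≈ 5.000000.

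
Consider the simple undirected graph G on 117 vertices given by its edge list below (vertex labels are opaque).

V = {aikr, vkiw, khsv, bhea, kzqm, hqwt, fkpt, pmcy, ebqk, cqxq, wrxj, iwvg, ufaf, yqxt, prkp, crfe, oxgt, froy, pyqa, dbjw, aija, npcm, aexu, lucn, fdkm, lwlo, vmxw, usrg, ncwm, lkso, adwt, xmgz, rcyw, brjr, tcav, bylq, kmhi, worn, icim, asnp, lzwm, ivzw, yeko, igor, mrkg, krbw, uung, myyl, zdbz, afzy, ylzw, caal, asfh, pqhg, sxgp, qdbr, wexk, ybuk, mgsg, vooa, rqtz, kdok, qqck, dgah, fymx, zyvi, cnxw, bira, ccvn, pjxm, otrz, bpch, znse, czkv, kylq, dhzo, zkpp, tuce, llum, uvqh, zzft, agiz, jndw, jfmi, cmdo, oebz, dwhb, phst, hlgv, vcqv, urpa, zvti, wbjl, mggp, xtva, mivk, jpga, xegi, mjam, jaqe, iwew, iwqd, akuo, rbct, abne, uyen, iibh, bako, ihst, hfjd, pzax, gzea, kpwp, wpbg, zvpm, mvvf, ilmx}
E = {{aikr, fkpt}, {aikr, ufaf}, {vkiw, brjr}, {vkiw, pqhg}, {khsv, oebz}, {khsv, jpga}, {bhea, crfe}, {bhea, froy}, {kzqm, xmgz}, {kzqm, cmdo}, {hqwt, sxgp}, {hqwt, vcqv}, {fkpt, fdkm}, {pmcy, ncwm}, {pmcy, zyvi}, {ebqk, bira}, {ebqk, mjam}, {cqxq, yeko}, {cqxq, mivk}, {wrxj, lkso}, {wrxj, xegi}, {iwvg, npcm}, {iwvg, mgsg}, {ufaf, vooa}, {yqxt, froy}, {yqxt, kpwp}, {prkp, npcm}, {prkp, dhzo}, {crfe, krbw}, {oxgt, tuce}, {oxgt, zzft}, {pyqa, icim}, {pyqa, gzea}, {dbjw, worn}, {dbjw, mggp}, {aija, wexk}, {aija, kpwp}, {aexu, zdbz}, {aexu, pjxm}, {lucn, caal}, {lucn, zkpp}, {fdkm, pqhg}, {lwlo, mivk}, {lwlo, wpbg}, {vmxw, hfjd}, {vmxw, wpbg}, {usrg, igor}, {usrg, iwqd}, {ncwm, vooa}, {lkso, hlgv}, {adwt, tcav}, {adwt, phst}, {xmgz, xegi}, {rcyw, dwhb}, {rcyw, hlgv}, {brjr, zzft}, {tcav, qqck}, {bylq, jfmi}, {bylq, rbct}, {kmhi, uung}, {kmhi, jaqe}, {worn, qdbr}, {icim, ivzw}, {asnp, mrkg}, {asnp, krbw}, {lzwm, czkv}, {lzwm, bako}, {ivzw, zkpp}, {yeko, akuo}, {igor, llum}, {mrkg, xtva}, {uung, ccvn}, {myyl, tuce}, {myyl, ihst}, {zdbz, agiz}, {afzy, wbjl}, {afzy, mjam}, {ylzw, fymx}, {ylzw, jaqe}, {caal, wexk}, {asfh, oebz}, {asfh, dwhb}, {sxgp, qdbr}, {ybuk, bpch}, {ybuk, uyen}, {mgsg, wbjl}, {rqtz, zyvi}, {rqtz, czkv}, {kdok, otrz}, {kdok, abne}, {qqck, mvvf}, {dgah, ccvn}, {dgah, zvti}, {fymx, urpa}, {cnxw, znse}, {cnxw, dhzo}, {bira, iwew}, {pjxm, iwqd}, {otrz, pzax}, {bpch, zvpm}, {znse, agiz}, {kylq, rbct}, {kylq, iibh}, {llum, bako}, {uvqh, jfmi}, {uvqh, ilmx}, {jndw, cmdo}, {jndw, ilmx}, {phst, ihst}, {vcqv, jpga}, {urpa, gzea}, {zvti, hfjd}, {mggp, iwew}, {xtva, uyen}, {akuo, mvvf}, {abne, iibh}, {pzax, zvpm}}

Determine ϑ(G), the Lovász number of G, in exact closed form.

deg(bako) = 2; N(bako) = {lzwm, llum}.
N(iibh) = {kylq, abne}, |N(iibh)| = 2.
Vertex iwew has 2 neighbors: bira, mggp.
Vertex afzy has 2 neighbors: wbjl, mjam.
Regular of degree 2 on 117 vertices: connected 2-regular on 117 ⇒ C_{117}.
Distinct eigenvalues (to 3 d.p.): [2.0, 1.997, 1.988, 1.974, 1.954, 1.928, 1.897, 1.86, 1.818, 1.771, 1.718, 1.661, 1.599, 1.532, 1.461, 1.385, 1.306, 1.223, 1.136, 1.046, 0.953, 0.857, 0.759, 0.659, 0.556, 0.453, 0.347, 0.241, 0.134, 0.027, -0.081, -0.188, -0.294, -0.4, -0.505, -0.608, -0.709, -0.809, -0.906, -1.0, -1.092, -1.18, -1.265, -1.346, -1.424, -1.497, -1.566, -1.631, -1.69, -1.745, -1.795, -1.84, -1.879, -1.913, -1.942, -1.965, -1.982, -1.994, -1.999].
Lovász: ϑ = −117(-2*cos(pi/117))/(2+-(-1)*2*cos(pi/117)) = 117*cos(pi/117)/(cos(pi/117) + 1).
= 58.489454284… (decimal).
α=58, χ(Ḡ)=59; ϑ=117*cos(pi/117)/(cos(pi/117) + 1) lies between (both strict).

117*cos(pi/117)/(cos(pi/117) + 1)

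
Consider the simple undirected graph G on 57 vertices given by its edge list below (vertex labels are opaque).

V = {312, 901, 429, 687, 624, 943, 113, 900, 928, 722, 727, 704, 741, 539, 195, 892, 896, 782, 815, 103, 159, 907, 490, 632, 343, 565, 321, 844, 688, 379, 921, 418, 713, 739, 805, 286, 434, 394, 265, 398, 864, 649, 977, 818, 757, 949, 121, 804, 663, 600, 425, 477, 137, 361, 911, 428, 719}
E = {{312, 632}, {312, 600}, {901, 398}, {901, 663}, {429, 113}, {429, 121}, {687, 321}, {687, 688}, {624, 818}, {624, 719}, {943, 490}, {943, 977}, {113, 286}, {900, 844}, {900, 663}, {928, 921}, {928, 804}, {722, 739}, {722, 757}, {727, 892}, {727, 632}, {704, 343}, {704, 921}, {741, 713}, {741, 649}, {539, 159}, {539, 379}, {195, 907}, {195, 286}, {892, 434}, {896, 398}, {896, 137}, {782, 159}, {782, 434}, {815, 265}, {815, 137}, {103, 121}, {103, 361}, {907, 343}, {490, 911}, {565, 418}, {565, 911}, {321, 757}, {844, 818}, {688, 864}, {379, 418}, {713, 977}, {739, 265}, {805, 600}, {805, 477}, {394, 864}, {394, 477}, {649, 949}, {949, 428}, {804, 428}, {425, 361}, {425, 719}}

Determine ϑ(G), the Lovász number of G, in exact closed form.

57*cos(pi/57)/(cos(pi/57) + 1)

deg(663) = 2; N(663) = {901, 900}.
N(901) = {398, 663}, |N(901)| = 2.
deg(818) = 2; N(818) = {624, 844}.
Vertex 137 has 2 neighbors: 896, 815.
57-vertex 2-regular graph: this is C_{57}, the 57-cycle.
A has 29 distinct eigenvalues ≈ [2.0, 1.988, 1.952, 1.892, 1.809, 1.704, 1.578, 1.434, 1.271, 1.094, 0.903, 0.701, 0.491, 0.275, 0.055, -0.165, -0.383, -0.597, -0.803, -1.0, -1.184, -1.355, -1.508, -1.644, -1.759, -1.853, -1.925, -1.973, -1.997].
ϑ = −N·λ_min/(λ_max−λ_min) = −57·(-2*cos(pi/57))/(2−(-2*cos(pi/57))) = 57*cos(pi/57)/(cos(pi/57) + 1).
Numerically 28.478345168.
Check 28 ≤ 57*cos(pi/57)/(cos(pi/57) + 1) ≤ 29: both strict.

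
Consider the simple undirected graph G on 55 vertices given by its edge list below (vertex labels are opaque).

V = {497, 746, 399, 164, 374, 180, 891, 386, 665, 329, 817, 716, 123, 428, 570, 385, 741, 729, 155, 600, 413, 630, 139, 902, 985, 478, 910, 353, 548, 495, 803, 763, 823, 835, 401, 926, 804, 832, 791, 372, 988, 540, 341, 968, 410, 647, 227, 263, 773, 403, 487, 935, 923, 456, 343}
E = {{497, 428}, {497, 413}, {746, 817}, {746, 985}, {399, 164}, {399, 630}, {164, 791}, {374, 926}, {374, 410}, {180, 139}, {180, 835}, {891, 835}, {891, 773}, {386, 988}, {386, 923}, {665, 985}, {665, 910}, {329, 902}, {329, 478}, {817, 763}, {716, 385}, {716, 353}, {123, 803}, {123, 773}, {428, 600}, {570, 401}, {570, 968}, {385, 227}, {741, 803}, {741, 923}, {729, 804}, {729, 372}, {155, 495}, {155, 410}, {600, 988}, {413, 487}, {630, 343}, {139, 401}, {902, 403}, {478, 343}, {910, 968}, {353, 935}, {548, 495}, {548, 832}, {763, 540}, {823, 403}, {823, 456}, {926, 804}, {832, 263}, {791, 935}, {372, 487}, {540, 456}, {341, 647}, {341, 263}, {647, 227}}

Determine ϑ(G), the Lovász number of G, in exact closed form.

55*cos(pi/55)/(cos(pi/55) + 1)

Vertex 385 has 2 neighbors: 716, 227.
Vertex 487 has 2 neighbors: 413, 372.
deg(773) = 2; N(773) = {891, 123}.
N(343) = {630, 478}, |N(343)| = 2.
Regular of degree 2 on 55 vertices: the odd cycle C_{55}.
A has 28 distinct eigenvalues ≈ [2.0, 1.987, 1.948, 1.884, 1.795, 1.683, 1.548, 1.394, 1.221, 1.033, 0.831, 0.618, 0.397, 0.171, -0.057, -0.285, -0.508, -0.726, -0.933, -1.129, -1.31, -1.473, -1.618, -1.741, -1.842, -1.919, -1.971, -1.997].
−55·(-2*cos(pi/55)) / ((2)−(-2*cos(pi/55))) = 55*cos(pi/55)/(cos(pi/55) + 1) = ϑ(G).
Numerically 27.4775569.
Check 27 ≤ 55*cos(pi/55)/(cos(pi/55) + 1) ≤ 28: both strict.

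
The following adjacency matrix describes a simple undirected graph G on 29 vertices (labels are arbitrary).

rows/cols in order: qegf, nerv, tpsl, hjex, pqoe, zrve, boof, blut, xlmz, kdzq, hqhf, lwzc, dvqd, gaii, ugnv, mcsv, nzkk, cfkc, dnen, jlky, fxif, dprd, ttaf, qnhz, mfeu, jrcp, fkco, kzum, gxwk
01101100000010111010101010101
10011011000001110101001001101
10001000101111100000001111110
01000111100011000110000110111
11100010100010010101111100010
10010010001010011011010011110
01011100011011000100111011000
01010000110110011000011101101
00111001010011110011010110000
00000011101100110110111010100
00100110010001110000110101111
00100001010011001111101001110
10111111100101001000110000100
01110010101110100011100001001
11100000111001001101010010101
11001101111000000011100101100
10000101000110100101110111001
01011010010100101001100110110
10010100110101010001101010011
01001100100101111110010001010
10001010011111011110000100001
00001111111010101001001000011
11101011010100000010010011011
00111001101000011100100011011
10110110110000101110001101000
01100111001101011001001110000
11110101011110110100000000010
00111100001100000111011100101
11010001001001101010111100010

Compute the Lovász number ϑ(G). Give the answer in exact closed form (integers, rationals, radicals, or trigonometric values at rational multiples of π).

sqrt(29)

deg(nzkk) = 14; N(nzkk) = {qegf, zrve, blut, lwzc, dvqd, ugnv, cfkc, jlky, fxif, dprd, qnhz, mfeu, jrcp, gxwk}.
Vertex qnhz has 14 neighbors: tpsl, hjex, pqoe, blut, xlmz, hqhf, mcsv, nzkk, cfkc, fxif, mfeu, jrcp, kzum, gxwk.
Vertex qegf has 14 neighbors: nerv, tpsl, pqoe, zrve, dvqd, ugnv, mcsv, nzkk, dnen, fxif, ttaf, mfeu, fkco, gxwk.
N(cfkc) = {nerv, hjex, pqoe, boof, kdzq, lwzc, ugnv, nzkk, jlky, fxif, qnhz, mfeu, fkco, kzum}, |N(cfkc)| = 14.
G on 29 vertices is 14-regular; Paley(29): SR with (k,λ,μ)=(14,6,7).
The 3 distinct eigenvalues: [14.0, 2.1926, -3.1926].
λ_max=14, λ_min=-sqrt(29)/2 - 1/2; ϑ = −29·λ_min/(λ_max−λ_min) = sqrt(29).
Numerically 5.38516481.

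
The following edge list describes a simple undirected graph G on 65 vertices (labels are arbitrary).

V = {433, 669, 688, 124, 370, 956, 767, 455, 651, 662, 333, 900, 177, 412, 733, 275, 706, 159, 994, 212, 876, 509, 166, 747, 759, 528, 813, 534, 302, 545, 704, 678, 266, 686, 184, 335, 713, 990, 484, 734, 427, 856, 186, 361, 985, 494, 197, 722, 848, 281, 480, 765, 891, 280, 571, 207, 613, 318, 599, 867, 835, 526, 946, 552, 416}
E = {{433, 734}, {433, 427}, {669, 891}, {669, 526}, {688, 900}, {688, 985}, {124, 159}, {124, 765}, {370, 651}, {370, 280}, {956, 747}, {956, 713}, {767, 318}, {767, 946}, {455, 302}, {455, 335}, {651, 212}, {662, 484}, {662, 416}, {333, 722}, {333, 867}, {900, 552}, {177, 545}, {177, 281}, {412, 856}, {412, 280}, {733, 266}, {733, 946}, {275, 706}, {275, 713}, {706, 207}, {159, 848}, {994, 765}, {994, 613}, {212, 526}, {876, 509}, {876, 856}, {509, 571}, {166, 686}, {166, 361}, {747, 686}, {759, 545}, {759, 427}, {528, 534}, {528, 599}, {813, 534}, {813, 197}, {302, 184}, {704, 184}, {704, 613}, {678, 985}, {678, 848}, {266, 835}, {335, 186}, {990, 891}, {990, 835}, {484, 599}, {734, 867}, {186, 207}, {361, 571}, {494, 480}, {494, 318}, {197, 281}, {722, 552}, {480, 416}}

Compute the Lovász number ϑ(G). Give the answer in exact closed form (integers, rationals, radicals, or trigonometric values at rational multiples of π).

Vertex 651 has 2 neighbors: 370, 212.
Vertex 207 has 2 neighbors: 706, 186.
N(856) = {412, 876}, |N(856)| = 2.
Vertex 891 has 2 neighbors: 669, 990.
G on 65 vertices is 2-regular; a single 65-cycle (edge-transitive).
Distinct eigenvalues (to 6 d.p.): [2.0, 1.990663, 1.96274, 1.916492, 1.852349, 1.770912, 1.67294, 1.559349, 1.431198, 1.289684, 1.136129, 0.971967, 0.798729, 0.618034, 0.431568, 0.241073, 0.048327, -0.14487, -0.336714, -0.525415, -0.70921, -0.886383, -1.05528, -1.214325, -1.362032, -1.497021, -1.618034, -1.723939, -1.813749, -1.886624, -1.941884, -1.979013, -1.997664].
Lovász (edge-transitive): ϑ = −65·(-2*cos(pi/65))/((2)−(-2*cos(pi/65))) = 65*cos(pi/65)/(cos(pi/65) + 1).
Numerically 32.4810126.
α=32, χ(Ḡ)=33; ϑ=65*cos(pi/65)/(cos(pi/65) + 1) lies between (both strict).

65*cos(pi/65)/(cos(pi/65) + 1)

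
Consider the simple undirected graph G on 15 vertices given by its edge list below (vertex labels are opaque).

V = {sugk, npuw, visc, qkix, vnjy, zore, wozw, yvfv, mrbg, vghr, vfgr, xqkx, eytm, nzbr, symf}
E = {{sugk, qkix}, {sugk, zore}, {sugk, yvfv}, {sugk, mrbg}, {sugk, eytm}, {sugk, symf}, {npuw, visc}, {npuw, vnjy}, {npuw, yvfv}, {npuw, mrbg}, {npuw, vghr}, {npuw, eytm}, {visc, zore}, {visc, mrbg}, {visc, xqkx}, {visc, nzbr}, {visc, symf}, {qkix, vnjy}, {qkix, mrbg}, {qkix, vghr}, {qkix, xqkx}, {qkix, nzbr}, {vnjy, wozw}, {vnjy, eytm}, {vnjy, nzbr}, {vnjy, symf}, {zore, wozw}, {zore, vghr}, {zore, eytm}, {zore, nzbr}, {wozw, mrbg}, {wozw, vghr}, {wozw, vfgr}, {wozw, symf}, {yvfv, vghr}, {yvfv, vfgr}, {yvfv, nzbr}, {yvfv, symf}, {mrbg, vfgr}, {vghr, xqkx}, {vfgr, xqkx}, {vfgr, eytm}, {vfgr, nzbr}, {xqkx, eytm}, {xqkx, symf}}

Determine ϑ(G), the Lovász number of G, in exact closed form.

5

deg(zore) = 6; N(zore) = {sugk, visc, wozw, vghr, eytm, nzbr}.
Vertex eytm has 6 neighbors: sugk, npuw, vnjy, zore, vfgr, xqkx.
deg(qkix) = 6; N(qkix) = {sugk, vnjy, mrbg, vghr, xqkx, nzbr}.
N(visc) = {npuw, zore, mrbg, xqkx, nzbr, symf}, |N(visc)| = 6.
deg(v) = 6 for all v (|V|=15); this is K(6,2), the Kneser graph.
spec(A) ≈ [6.0, 1.0, -3.0] (distinct, 5 d.p.).
ϑ = −N·λ_min/(λ_max−λ_min) = −15·(-3)/(6−(-3)) = 5.
Numerically 5.000000000.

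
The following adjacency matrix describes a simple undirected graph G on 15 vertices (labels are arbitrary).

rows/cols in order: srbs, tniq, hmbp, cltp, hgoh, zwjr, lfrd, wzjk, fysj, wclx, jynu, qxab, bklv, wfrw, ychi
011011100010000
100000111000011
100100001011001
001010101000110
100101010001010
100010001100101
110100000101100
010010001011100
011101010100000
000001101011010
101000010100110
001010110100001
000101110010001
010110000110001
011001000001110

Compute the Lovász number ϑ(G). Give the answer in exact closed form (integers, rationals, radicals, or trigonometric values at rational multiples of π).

deg(qxab) = 6; N(qxab) = {hmbp, hgoh, lfrd, wzjk, wclx, ychi}.
Vertex wzjk has 6 neighbors: tniq, hgoh, fysj, jynu, qxab, bklv.
deg(hmbp) = 6; N(hmbp) = {srbs, cltp, fysj, jynu, qxab, ychi}.
Vertex lfrd has 6 neighbors: srbs, tniq, cltp, wclx, qxab, bklv.
6-regular, N=15; this is K(6,2), the Kneser graph.
A has 3 distinct eigenvalues ≈ [6.0, 1.0, -3.0].
λ_max=6, λ_min=-3; ϑ = −15·λ_min/(λ_max−λ_min) = 5.
= 5.0000… (decimal).

5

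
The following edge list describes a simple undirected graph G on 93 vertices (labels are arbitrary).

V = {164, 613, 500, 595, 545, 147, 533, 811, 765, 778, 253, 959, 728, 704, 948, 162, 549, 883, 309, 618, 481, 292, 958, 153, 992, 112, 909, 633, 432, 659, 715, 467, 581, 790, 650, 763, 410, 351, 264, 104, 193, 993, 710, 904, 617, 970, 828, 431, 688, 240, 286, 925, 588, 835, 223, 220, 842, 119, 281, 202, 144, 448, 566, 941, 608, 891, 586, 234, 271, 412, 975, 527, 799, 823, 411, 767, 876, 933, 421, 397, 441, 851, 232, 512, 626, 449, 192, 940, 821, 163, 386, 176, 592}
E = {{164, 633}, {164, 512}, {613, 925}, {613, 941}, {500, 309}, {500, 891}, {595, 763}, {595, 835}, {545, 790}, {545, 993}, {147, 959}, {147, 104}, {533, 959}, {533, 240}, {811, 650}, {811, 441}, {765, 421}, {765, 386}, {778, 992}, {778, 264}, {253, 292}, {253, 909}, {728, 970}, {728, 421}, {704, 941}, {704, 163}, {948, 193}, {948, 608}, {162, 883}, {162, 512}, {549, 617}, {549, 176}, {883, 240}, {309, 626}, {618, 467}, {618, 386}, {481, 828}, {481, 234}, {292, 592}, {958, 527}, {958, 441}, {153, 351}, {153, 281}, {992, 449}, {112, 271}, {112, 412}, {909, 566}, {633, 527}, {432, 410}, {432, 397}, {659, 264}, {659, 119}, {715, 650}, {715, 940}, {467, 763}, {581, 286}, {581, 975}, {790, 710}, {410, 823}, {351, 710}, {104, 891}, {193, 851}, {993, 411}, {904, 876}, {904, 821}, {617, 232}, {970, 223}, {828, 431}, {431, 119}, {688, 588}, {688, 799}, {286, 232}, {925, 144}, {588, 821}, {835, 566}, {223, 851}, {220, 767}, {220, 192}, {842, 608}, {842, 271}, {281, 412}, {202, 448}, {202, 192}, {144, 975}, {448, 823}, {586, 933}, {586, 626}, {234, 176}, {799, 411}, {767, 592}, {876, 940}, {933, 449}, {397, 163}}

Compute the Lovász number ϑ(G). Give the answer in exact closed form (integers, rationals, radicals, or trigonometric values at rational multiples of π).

N(618) = {467, 386}, |N(618)| = 2.
N(512) = {164, 162}, |N(512)| = 2.
Vertex 767 has 2 neighbors: 220, 592.
deg(286) = 2; N(286) = {581, 232}.
2-regular, N=93; the odd cycle C_{93}.
Distinct eigenvalues (to 4 d.p.): [2.0, 1.9954, 1.9818, 1.9591, 1.9274, 1.887, 1.8379, 1.7805, 1.7149, 1.6415, 1.5606, 1.4727, 1.3779, 1.2769, 1.1701, 1.0579, 0.9409, 0.8196, 0.6946, 0.5664, 0.4356, 0.3029, 0.1687, 0.0338, -0.1013, -0.2359, -0.3695, -0.5013, -0.6309, -0.7576, -0.8808, -1.0, -1.1146, -1.2242, -1.3282, -1.4261, -1.5175, -1.602, -1.6792, -1.7487, -1.8102, -1.8635, -1.9083, -1.9443, -1.9715, -1.9897, -1.9989].
Lovász (edge-transitive): ϑ = −93·(-2*cos(pi/93))/((2)−(-2*cos(pi/93))) = 93*cos(pi/93)/(cos(pi/93) + 1).
ϑ(G) ≈ 46.48673.
46 ≤ 93*cos(pi/93)/(cos(pi/93) + 1) ≤ 47: both strict.

93*cos(pi/93)/(cos(pi/93) + 1)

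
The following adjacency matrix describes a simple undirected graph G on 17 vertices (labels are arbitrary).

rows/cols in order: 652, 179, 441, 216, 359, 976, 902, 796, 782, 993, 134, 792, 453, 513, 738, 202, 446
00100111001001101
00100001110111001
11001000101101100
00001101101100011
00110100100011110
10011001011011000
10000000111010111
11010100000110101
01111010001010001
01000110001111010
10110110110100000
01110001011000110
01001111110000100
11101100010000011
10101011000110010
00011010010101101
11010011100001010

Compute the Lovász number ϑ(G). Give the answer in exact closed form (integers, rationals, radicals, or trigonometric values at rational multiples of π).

sqrt(17)

deg(179) = 8; N(179) = {441, 796, 782, 993, 792, 453, 513, 446}.
N(134) = {652, 441, 216, 976, 902, 782, 993, 792}, |N(134)| = 8.
Vertex 446 has 8 neighbors: 652, 179, 216, 902, 796, 782, 513, 202.
deg(738) = 8; N(738) = {652, 441, 359, 902, 796, 792, 453, 202}.
17-vertex 8-regular graph: Paley(17): SR with (k,λ,μ)=(8,3,4).
Distinct eigenvalues (to 6 d.p.): [8.0, 1.561553, -2.561553].
−17·(-sqrt(17)/2 - 1/2) / ((8)−(-sqrt(17)/2 - 1/2)) = sqrt(17) = ϑ(G).
= 4.12310563… (decimal).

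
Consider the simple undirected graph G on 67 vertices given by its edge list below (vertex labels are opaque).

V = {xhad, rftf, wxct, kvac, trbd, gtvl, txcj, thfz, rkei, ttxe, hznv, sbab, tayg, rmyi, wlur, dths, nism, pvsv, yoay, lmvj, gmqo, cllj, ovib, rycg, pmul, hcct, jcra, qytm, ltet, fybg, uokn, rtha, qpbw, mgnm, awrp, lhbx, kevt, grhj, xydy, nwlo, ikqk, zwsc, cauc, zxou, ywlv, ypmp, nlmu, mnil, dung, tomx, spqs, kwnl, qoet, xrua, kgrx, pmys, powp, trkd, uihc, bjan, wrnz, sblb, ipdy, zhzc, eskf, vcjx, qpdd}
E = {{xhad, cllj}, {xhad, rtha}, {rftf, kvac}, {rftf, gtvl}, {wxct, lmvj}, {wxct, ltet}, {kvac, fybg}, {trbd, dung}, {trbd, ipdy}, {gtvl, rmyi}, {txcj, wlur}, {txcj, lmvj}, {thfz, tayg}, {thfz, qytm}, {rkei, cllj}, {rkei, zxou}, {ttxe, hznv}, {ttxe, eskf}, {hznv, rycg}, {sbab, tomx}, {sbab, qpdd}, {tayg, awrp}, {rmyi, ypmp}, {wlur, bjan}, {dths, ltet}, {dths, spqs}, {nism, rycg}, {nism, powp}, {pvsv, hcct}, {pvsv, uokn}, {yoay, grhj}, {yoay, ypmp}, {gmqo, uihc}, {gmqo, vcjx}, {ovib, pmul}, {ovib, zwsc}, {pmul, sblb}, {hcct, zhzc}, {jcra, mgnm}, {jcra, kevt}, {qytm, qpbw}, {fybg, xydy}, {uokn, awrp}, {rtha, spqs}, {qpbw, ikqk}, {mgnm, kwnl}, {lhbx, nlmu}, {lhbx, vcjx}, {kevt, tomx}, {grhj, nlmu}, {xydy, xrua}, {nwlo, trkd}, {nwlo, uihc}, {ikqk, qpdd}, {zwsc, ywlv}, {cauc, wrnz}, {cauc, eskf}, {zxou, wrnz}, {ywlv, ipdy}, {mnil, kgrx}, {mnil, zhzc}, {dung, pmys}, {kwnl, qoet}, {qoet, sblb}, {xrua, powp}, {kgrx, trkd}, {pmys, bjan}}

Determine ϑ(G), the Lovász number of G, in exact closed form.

67*cos(pi/67)/(cos(pi/67) + 1)

Vertex powp has 2 neighbors: nism, xrua.
deg(kwnl) = 2; N(kwnl) = {mgnm, qoet}.
N(rftf) = {kvac, gtvl}, |N(rftf)| = 2.
N(qpdd) = {sbab, ikqk}, |N(qpdd)| = 2.
G on 67 vertices is 2-regular; the odd cycle C_{67}.
The 34 distinct eigenvalues: [2.0, 1.99121, 1.96493, 1.92137, 1.86093, 1.78414, 1.69166, 1.58432, 1.46306, 1.32894, 1.18314, 1.02695, 0.86173, 0.68893, 0.51009, 0.32675, 0.14055, -0.04689, -0.23391, -0.41888, -0.60017, -0.77618, -0.94538, -1.10626, -1.25743, -1.39754, -1.52537, -1.6398, -1.73981, -1.82454, -1.89323, -1.94529, -1.98025, -1.9978].
Lovász (edge-transitive): ϑ = −67·(-2*cos(pi/67))/((2)−(-2*cos(pi/67))) = 67*cos(pi/67)/(cos(pi/67) + 1).
Numerically 33.48157981.
33 ≤ 67*cos(pi/67)/(cos(pi/67) + 1) ≤ 34: both strict.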